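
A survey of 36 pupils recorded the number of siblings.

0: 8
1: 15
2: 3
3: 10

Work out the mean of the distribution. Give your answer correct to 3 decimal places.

1.417

Values: 0, 1, 2, 3
Σfx = 8×0 + 15×1 + 3×2 + 10×3 = 51
n = Σf = 36
Mean = 51 / 36 = 1.4167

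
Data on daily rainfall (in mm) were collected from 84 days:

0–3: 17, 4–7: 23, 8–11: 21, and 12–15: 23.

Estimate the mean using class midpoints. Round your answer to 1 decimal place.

7.9

Midpoints: 1.5, 5.5, 9.5, 13.5
Σfm = 17×1.5 + 23×5.5 + 21×9.5 + 23×13.5 = 662
n = Σf = 84
Mean = 662 / 84 = 7.8810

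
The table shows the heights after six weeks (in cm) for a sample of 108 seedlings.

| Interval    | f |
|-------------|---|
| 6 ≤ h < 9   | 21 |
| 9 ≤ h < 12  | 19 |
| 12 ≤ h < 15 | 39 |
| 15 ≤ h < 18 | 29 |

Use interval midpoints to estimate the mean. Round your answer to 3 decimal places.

Midpoints: 7.5, 10.5, 13.5, 16.5
Σfm = 21×7.5 + 19×10.5 + 39×13.5 + 29×16.5 = 1362
n = Σf = 108
Mean = 1362 / 108 = 12.6111

12.611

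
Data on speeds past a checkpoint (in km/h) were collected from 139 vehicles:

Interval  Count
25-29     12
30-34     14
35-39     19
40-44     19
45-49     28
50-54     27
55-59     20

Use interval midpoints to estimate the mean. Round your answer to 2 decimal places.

Midpoints: 27, 32, 37, 42, 47, 52, 57
Σfm = 12×27 + 14×32 + 19×37 + 19×42 + 28×47 + 27×52 + 20×57 = 6133
n = Σf = 139
Mean = 6133 / 139 = 44.1223

44.12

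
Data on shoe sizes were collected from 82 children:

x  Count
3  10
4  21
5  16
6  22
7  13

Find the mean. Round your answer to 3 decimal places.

Values: 3, 4, 5, 6, 7
Σfx = 10×3 + 21×4 + 16×5 + 22×6 + 13×7 = 417
n = Σf = 82
Mean = 417 / 82 = 5.0854

5.085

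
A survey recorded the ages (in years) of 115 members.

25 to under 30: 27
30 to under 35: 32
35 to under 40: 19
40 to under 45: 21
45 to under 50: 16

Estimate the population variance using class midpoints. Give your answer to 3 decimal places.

46.854

Midpoints: 27.5, 32.5, 37.5, 42.5, 47.5
n = 115, Σfm = 4147.5, mean = 36.0652
Σfm² = 154968.75
Σf(m − x̄)² = Σfm² − (Σfm)²/n = 154968.75 − 4147.5²/115 = 5388.2609
Population variance = 5388.2609 / 115 = 46.8544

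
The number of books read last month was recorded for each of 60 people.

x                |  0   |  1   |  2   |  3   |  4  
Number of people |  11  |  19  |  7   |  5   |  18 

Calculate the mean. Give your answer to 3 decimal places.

Values: 0, 1, 2, 3, 4
Σfx = 11×0 + 19×1 + 7×2 + 5×3 + 18×4 = 120
n = Σf = 60
Mean = 120 / 60 = 2.0000

2.000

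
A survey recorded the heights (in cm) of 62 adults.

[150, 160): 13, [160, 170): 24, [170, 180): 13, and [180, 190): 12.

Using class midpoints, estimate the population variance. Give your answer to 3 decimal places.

Midpoints: 155, 165, 175, 185
n = 62, Σfm = 10470, mean = 168.8710
Σfm² = 1774550
Σf(m − x̄)² = Σfm² − (Σfm)²/n = 1774550 − 10470²/62 = 6470.9677
Population variance = 6470.9677 / 62 = 104.3704

104.370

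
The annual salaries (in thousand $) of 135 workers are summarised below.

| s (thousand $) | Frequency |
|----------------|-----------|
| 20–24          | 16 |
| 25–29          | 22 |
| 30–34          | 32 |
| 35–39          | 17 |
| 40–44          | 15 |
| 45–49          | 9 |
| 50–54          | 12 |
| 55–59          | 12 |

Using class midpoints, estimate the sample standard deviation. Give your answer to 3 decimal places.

10.708

Midpoints: 22, 27, 32, 37, 42, 47, 52, 57
n = 135, Σfm = 4960, mean = 36.7407
Σfm² = 197600
Σf(m − x̄)² = Σfm² − (Σfm)²/n = 197600 − 4960²/135 = 15365.9259
Sample variance = 15365.9259 / 134 = 114.6711
Standard deviation = √114.6711 = 10.7085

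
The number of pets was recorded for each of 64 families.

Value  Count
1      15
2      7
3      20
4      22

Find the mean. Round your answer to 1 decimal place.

Values: 1, 2, 3, 4
Σfx = 15×1 + 7×2 + 20×3 + 22×4 = 177
n = Σf = 64
Mean = 177 / 64 = 2.7656

2.8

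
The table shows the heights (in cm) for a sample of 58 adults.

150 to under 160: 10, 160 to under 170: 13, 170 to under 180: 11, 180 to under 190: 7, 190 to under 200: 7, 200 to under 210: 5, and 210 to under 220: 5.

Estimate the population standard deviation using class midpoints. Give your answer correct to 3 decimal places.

Midpoints: 155, 165, 175, 185, 195, 205, 215
n = 58, Σfm = 10380, mean = 178.9655
Σfm² = 1878050
Σf(m − x̄)² = Σfm² − (Σfm)²/n = 1878050 − 10380²/58 = 20387.9310
Population variance = 20387.9310 / 58 = 351.5161
Standard deviation = √351.5161 = 18.7488

18.749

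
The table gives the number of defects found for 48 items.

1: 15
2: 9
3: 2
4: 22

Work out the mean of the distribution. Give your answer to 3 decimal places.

2.646

Values: 1, 2, 3, 4
Σfx = 15×1 + 9×2 + 2×3 + 22×4 = 127
n = Σf = 48
Mean = 127 / 48 = 2.6458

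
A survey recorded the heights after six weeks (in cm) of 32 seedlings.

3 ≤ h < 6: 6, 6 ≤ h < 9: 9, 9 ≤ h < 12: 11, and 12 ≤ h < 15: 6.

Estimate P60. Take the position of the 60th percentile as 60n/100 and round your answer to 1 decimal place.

10.1

Cumulative frequencies: 6, 15, 26, 32
n = 32; position = 60n/100 = 19.2.
This falls in the class 9 ≤ h < 12: L = 9, F = 15, f = 11, h = 3.
60th percentile ≈ 9 + ((19.2 − 15) / 11) × 3 = 10.1455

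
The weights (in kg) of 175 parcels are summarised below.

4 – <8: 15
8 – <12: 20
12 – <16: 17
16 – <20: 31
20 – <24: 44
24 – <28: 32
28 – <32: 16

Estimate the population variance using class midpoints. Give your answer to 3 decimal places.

Midpoints: 6, 10, 14, 18, 22, 26, 30
n = 175, Σfm = 3366, mean = 19.2343
Σfm² = 73244
Σf(m − x̄)² = Σfm² − (Σfm)²/n = 73244 − 3366²/175 = 8501.3943
Population variance = 8501.3943 / 175 = 48.5794

48.579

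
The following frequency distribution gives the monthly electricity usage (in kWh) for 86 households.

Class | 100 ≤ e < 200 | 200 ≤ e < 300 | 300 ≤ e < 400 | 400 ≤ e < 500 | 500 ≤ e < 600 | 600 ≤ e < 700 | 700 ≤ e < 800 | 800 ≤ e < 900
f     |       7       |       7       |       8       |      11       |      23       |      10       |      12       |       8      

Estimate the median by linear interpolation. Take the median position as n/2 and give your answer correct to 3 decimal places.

543.478

Cumulative frequencies: 7, 14, 22, 33, 56, 66, 78, 86
n = 86; position = n/2 = 43.
This falls in the class 500 ≤ e < 600: L = 500, F = 33, f = 23, h = 100.
Median ≈ 500 + ((43 − 33) / 23) × 100 = 543.4783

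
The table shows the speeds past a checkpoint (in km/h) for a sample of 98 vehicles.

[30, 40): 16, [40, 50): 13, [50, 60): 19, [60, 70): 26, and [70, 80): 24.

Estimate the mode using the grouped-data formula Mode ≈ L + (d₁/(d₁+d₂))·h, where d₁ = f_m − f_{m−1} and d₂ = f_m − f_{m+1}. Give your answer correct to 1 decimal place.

67.8

Modal class: [60, 70) (highest frequency 26).
d₁ = 26 − 19 = 7, d₂ = 26 − 24 = 2
Mode ≈ 60 + (7/(7+2)) × 10 = 60 + 7.7778 = 67.7778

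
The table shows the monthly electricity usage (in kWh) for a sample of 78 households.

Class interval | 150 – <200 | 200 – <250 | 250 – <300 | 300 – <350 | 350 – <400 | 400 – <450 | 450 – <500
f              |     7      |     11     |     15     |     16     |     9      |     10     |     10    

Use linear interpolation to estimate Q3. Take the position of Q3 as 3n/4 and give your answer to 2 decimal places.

Cumulative frequencies: 7, 18, 33, 49, 58, 68, 78
n = 78; position = 3n/4 = 58.5.
This falls in the class 400 – <450: L = 400, F = 58, f = 10, h = 50.
Upper quartile ≈ 400 + ((58.5 − 58) / 10) × 50 = 402.5000

402.50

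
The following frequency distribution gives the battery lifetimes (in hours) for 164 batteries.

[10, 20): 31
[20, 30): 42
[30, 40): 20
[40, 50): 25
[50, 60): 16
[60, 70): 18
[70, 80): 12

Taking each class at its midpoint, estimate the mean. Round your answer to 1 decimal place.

38.4

Midpoints: 15, 25, 35, 45, 55, 65, 75
Σfm = 31×15 + 42×25 + 20×35 + 25×45 + 16×55 + 18×65 + 12×75 = 6290
n = Σf = 164
Mean = 6290 / 164 = 38.3537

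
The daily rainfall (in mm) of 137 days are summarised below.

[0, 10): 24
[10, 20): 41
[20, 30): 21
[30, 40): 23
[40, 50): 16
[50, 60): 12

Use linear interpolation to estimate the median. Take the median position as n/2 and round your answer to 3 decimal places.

Cumulative frequencies: 24, 65, 86, 109, 125, 137
n = 137; position = n/2 = 68.5.
This falls in the class [20, 30): L = 20, F = 65, f = 21, h = 10.
Median ≈ 20 + ((68.5 − 65) / 21) × 10 = 21.6667

21.667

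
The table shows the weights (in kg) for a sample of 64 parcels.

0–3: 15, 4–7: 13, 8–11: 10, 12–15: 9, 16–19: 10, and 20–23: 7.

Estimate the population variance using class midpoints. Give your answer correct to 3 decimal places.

Midpoints: 1.5, 5.5, 9.5, 13.5, 17.5, 21.5
n = 64, Σfm = 636, mean = 9.9375
Σfm² = 9268
Σf(m − x̄)² = Σfm² − (Σfm)²/n = 9268 − 636²/64 = 2947.7500
Population variance = 2947.7500 / 64 = 46.0586

46.059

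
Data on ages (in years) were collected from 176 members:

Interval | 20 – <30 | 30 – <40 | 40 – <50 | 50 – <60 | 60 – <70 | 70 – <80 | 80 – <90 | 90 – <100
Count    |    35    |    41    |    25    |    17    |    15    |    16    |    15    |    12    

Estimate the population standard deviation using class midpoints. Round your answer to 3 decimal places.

22.368

Midpoints: 25, 35, 45, 55, 65, 75, 85, 95
n = 176, Σfm = 8960, mean = 50.9091
Σfm² = 544200
Σf(m − x̄)² = Σfm² − (Σfm)²/n = 544200 − 8960²/176 = 88054.5455
Population variance = 88054.5455 / 176 = 500.3099
Standard deviation = √500.3099 = 22.3676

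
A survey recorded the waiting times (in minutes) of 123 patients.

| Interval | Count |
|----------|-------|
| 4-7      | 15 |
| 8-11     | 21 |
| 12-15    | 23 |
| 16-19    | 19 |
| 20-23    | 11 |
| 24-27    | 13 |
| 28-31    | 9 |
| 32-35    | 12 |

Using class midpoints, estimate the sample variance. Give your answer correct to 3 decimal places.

75.799

Midpoints: 5.5, 9.5, 13.5, 17.5, 21.5, 25.5, 29.5, 33.5
n = 123, Σfm = 2160.5, mean = 17.5650
Σfm² = 47196.75
Σf(m − x̄)² = Σfm² − (Σfm)²/n = 47196.75 − 2160.5²/123 = 9247.4797
Sample variance = 9247.4797 / 122 = 75.7990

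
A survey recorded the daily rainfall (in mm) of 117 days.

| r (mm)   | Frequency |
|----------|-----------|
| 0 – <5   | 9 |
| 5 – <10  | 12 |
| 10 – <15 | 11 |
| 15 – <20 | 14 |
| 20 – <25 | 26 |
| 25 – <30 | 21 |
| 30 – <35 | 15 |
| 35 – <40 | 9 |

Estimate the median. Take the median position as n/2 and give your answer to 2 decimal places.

Cumulative frequencies: 9, 21, 32, 46, 72, 93, 108, 117
n = 117; position = n/2 = 58.5.
This falls in the class 20 – <25: L = 20, F = 46, f = 26, h = 5.
Median ≈ 20 + ((58.5 − 46) / 26) × 5 = 22.4038

22.40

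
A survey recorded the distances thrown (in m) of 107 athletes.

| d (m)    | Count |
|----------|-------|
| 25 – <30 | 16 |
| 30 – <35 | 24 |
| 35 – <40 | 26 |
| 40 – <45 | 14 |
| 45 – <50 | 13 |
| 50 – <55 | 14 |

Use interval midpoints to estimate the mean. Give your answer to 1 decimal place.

38.7

Midpoints: 27.5, 32.5, 37.5, 42.5, 47.5, 52.5
Σfm = 16×27.5 + 24×32.5 + 26×37.5 + 14×42.5 + 13×47.5 + 14×52.5 = 4142.5
n = Σf = 107
Mean = 4142.5 / 107 = 38.7150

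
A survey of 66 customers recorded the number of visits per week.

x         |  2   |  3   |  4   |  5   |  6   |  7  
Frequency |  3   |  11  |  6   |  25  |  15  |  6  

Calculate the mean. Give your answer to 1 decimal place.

Values: 2, 3, 4, 5, 6, 7
Σfx = 3×2 + 11×3 + 6×4 + 25×5 + 15×6 + 6×7 = 320
n = Σf = 66
Mean = 320 / 66 = 4.8485

4.8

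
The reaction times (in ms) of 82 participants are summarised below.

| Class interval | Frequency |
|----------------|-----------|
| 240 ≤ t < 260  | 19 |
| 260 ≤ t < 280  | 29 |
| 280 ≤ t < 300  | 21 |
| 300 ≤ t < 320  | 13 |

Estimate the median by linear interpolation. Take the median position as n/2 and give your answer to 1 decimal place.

275.2

Cumulative frequencies: 19, 48, 69, 82
n = 82; position = n/2 = 41.
This falls in the class 260 ≤ t < 280: L = 260, F = 19, f = 29, h = 20.
Median ≈ 260 + ((41 − 19) / 29) × 20 = 275.1724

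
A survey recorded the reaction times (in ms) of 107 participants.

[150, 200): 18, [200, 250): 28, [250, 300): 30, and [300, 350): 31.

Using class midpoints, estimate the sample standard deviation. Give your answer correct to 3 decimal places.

53.382

Midpoints: 175, 225, 275, 325
n = 107, Σfm = 27775, mean = 259.5794
Σfm² = 7511875
Σf(m − x̄)² = Σfm² − (Σfm)²/n = 7511875 − 27775²/107 = 302056.0748
Sample variance = 302056.0748 / 106 = 2849.5856
Standard deviation = √2849.5856 = 53.3815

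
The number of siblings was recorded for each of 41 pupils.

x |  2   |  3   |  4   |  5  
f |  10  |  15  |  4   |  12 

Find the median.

Cumulative frequencies: 10, 25, 29, 41
n = 41, so the median is the value in position (n+1)/2 = 21.
Position 21 falls at value 3.

3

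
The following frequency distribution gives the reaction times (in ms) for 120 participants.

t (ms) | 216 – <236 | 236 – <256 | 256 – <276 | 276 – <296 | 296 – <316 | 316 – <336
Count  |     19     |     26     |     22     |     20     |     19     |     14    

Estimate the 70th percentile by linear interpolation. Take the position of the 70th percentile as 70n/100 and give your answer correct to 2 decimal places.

Cumulative frequencies: 19, 45, 67, 87, 106, 120
n = 120; position = 70n/100 = 84.
This falls in the class 276 – <296: L = 276, F = 67, f = 20, h = 20.
70th percentile ≈ 276 + ((84 − 67) / 20) × 20 = 293.0000

293.00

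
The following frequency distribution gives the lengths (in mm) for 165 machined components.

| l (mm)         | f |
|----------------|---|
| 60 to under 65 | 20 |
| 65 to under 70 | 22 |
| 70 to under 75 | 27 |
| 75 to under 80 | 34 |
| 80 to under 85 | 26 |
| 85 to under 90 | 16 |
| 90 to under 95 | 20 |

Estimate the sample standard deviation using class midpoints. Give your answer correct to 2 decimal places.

Midpoints: 62.5, 67.5, 72.5, 77.5, 82.5, 87.5, 92.5
n = 165, Σfm = 12722.5, mean = 77.1061
Σfm² = 995081.25
Σf(m − x̄)² = Σfm² − (Σfm)²/n = 995081.25 − 12722.5²/165 = 14099.3939
Sample variance = 14099.3939 / 164 = 85.9719
Standard deviation = √85.9719 = 9.2721

9.27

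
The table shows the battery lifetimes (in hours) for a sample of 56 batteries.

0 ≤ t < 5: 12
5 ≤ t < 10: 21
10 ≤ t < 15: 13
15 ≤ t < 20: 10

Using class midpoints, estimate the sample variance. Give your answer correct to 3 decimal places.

Midpoints: 2.5, 7.5, 12.5, 17.5
n = 56, Σfm = 525, mean = 9.3750
Σfm² = 6350
Σf(m − x̄)² = Σfm² − (Σfm)²/n = 6350 − 525²/56 = 1428.1250
Sample variance = 1428.1250 / 55 = 25.9659

25.966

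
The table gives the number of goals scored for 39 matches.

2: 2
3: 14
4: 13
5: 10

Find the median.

Cumulative frequencies: 2, 16, 29, 39
n = 39, so the median is the value in position (n+1)/2 = 20.
Position 20 falls at value 4.

4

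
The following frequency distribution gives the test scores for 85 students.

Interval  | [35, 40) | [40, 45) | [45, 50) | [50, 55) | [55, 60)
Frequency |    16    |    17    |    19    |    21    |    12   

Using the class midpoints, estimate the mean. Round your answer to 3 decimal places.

Midpoints: 37.5, 42.5, 47.5, 52.5, 57.5
Σfm = 16×37.5 + 17×42.5 + 19×47.5 + 21×52.5 + 12×57.5 = 4017.5
n = Σf = 85
Mean = 4017.5 / 85 = 47.2647

47.265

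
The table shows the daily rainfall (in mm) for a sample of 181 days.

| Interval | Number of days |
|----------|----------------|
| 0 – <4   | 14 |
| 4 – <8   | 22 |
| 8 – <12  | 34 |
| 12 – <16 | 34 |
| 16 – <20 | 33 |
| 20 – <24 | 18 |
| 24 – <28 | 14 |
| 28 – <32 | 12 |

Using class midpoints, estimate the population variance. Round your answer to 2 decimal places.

58.57

Midpoints: 2, 6, 10, 14, 18, 22, 26, 30
n = 181, Σfm = 2690, mean = 14.8619
Σfm² = 50580
Σf(m − x̄)² = Σfm² − (Σfm)²/n = 50580 − 2690²/181 = 10601.5470
Population variance = 10601.5470 / 181 = 58.5721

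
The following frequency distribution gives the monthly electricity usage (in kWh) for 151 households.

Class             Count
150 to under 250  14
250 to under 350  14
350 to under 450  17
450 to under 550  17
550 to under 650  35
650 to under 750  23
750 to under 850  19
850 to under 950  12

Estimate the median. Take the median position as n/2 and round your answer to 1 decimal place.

588.6

Cumulative frequencies: 14, 28, 45, 62, 97, 120, 139, 151
n = 151; position = n/2 = 75.5.
This falls in the class 550 to under 650: L = 550, F = 62, f = 35, h = 100.
Median ≈ 550 + ((75.5 − 62) / 35) × 100 = 588.5714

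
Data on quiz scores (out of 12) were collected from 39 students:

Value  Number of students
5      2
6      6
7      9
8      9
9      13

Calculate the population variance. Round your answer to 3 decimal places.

1.512

Values: 5, 6, 7, 8, 9
n = 39, Σfx = 298, mean = 7.6410
Σfx² = 2336
Σf(x − x̄)² = Σfx² − (Σfx)²/n = 2336 − 298²/39 = 58.9744
Population variance = 58.9744 / 39 = 1.5122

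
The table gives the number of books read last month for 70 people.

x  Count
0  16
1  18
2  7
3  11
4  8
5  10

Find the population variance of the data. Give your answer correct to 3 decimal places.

3.061

Values: 0, 1, 2, 3, 4, 5
n = 70, Σfx = 147, mean = 2.1000
Σfx² = 523
Σf(x − x̄)² = Σfx² − (Σfx)²/n = 523 − 147²/70 = 214.3000
Population variance = 214.3000 / 70 = 3.0614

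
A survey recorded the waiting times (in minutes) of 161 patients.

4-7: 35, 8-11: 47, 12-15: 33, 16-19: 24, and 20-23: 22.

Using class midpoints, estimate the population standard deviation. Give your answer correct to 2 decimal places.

5.31

Midpoints: 5.5, 9.5, 13.5, 17.5, 21.5
n = 161, Σfm = 1977.5, mean = 12.2826
Σfm² = 28834.25
Σf(m − x̄)² = Σfm² − (Σfm)²/n = 28834.25 − 1977.5²/161 = 4545.3913
Population variance = 4545.3913 / 161 = 28.2322
Standard deviation = √28.2322 = 5.3134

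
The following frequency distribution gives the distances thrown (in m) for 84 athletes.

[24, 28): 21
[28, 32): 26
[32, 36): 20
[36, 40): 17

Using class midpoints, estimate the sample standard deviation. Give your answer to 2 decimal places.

4.30

Midpoints: 26, 30, 34, 38
n = 84, Σfm = 2652, mean = 31.5714
Σfm² = 85264
Σf(m − x̄)² = Σfm² − (Σfm)²/n = 85264 − 2652²/84 = 1536.5714
Sample variance = 1536.5714 / 83 = 18.5129
Standard deviation = √18.5129 = 4.3027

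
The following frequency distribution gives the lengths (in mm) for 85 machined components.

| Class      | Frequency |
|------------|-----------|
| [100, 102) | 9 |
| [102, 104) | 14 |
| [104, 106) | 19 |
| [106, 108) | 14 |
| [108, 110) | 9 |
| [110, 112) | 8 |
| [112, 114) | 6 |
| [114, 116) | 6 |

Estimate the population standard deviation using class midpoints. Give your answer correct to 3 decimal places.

Midpoints: 101, 103, 105, 107, 109, 111, 113, 115
n = 85, Σfm = 9081, mean = 106.8353
Σfm² = 971557
Σf(m − x̄)² = Σfm² − (Σfm)²/n = 971557 − 9081²/85 = 1385.6941
Population variance = 1385.6941 / 85 = 16.3023
Standard deviation = √16.3023 = 4.0376

4.038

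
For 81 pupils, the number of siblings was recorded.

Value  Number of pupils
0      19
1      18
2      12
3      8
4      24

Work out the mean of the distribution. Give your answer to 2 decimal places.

2.00

Values: 0, 1, 2, 3, 4
Σfx = 19×0 + 18×1 + 12×2 + 8×3 + 24×4 = 162
n = Σf = 81
Mean = 162 / 81 = 2.0000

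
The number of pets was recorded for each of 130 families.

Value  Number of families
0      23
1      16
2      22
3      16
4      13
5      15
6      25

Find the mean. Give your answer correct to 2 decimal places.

Values: 0, 1, 2, 3, 4, 5, 6
Σfx = 23×0 + 16×1 + 22×2 + 16×3 + 13×4 + 15×5 + 25×6 = 385
n = Σf = 130
Mean = 385 / 130 = 2.9615

2.96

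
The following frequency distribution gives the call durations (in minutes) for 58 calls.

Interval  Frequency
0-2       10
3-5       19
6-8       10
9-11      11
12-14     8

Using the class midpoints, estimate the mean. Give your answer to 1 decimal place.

Midpoints: 1, 4, 7, 10, 13
Σfm = 10×1 + 19×4 + 10×7 + 11×10 + 8×13 = 370
n = Σf = 58
Mean = 370 / 58 = 6.3793

6.4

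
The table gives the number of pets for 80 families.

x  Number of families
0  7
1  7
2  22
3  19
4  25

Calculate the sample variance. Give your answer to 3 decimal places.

1.585

Values: 0, 1, 2, 3, 4
n = 80, Σfx = 208, mean = 2.6000
Σfx² = 666
Σf(x − x̄)² = Σfx² − (Σfx)²/n = 666 − 208²/80 = 125.2000
Sample variance = 125.2000 / 79 = 1.5848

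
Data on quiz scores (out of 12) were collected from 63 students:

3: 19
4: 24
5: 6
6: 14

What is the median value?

Cumulative frequencies: 19, 43, 49, 63
n = 63, so the median is the value in position (n+1)/2 = 32.
Position 32 falls at value 4.

4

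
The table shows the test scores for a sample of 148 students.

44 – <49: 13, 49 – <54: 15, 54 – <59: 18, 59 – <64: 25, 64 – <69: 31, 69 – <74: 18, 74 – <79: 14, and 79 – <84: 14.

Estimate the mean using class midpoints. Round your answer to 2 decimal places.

64.14

Midpoints: 46.5, 51.5, 56.5, 61.5, 66.5, 71.5, 76.5, 81.5
Σfm = 13×46.5 + 15×51.5 + 18×56.5 + 25×61.5 + 31×66.5 + 18×71.5 + 14×76.5 + 14×81.5 = 9492
n = Σf = 148
Mean = 9492 / 148 = 64.1351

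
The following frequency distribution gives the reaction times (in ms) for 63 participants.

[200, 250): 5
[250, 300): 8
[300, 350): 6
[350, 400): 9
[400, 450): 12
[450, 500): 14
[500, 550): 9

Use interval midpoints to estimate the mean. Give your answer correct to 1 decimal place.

398.8

Midpoints: 225, 275, 325, 375, 425, 475, 525
Σfm = 5×225 + 8×275 + 6×325 + 9×375 + 12×425 + 14×475 + 9×525 = 25125
n = Σf = 63
Mean = 25125 / 63 = 398.8095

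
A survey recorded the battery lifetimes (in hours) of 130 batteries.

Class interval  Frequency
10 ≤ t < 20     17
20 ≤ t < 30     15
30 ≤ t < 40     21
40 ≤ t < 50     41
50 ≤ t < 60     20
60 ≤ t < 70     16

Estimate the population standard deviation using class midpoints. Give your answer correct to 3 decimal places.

15.160

Midpoints: 15, 25, 35, 45, 55, 65
n = 130, Σfm = 5350, mean = 41.1538
Σfm² = 250050
Σf(m − x̄)² = Σfm² − (Σfm)²/n = 250050 − 5350²/130 = 29876.9231
Population variance = 29876.9231 / 130 = 229.8225
Standard deviation = √229.8225 = 15.1599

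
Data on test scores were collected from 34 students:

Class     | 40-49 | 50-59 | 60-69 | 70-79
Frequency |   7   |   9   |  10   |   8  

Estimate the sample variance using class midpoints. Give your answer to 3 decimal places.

116.310

Midpoints: 44.5, 54.5, 64.5, 74.5
n = 34, Σfm = 2043, mean = 60.0882
Σfm² = 126598.5
Σf(m − x̄)² = Σfm² − (Σfm)²/n = 126598.5 − 2043²/34 = 3838.2353
Sample variance = 3838.2353 / 33 = 116.3102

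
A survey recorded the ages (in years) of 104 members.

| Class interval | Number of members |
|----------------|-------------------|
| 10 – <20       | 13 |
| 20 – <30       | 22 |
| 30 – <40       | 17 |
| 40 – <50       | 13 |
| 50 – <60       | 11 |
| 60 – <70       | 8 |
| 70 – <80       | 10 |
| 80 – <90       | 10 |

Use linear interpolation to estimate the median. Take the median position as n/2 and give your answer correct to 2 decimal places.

Cumulative frequencies: 13, 35, 52, 65, 76, 84, 94, 104
n = 104; position = n/2 = 52.
This falls in the class 30 – <40: L = 30, F = 35, f = 17, h = 10.
Median ≈ 30 + ((52 − 35) / 17) × 10 = 40.0000

40.00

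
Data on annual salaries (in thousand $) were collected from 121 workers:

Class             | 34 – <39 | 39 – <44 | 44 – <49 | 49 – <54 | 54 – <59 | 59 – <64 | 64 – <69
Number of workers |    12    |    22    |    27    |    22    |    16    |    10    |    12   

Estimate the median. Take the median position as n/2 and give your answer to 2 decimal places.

Cumulative frequencies: 12, 34, 61, 83, 99, 109, 121
n = 121; position = n/2 = 60.5.
This falls in the class 44 – <49: L = 44, F = 34, f = 27, h = 5.
Median ≈ 44 + ((60.5 − 34) / 27) × 5 = 48.9074

48.91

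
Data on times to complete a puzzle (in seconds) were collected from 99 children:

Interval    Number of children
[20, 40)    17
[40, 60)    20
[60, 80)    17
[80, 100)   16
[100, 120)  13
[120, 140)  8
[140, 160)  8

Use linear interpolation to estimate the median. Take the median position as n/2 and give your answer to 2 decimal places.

Cumulative frequencies: 17, 37, 54, 70, 83, 91, 99
n = 99; position = n/2 = 49.5.
This falls in the class [60, 80): L = 60, F = 37, f = 17, h = 20.
Median ≈ 60 + ((49.5 − 37) / 17) × 20 = 74.7059

74.71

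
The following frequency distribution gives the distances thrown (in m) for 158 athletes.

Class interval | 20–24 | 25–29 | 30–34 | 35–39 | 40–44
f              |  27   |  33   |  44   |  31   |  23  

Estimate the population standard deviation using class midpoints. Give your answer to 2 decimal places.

Midpoints: 22, 27, 32, 37, 42
n = 158, Σfm = 5006, mean = 31.6835
Σfm² = 165192
Σf(m − x̄)² = Σfm² − (Σfm)²/n = 165192 − 5006²/158 = 6584.1772
Population variance = 6584.1772 / 158 = 41.6720
Standard deviation = √41.6720 = 6.4554

6.46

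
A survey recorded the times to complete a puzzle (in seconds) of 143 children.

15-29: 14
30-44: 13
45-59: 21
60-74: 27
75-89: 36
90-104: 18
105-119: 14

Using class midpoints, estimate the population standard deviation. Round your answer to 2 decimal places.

25.97

Midpoints: 22, 37, 52, 67, 82, 97, 112
n = 143, Σfm = 9956, mean = 69.6224
Σfm² = 789602
Σf(m − x̄)² = Σfm² − (Σfm)²/n = 789602 − 9956²/143 = 96441.6084
Population variance = 96441.6084 / 143 = 674.4168
Standard deviation = √674.4168 = 25.9695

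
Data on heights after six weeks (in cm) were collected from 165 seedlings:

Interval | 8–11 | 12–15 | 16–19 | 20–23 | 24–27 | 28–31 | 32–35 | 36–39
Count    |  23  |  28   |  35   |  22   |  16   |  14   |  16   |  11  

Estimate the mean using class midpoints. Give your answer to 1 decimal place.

Midpoints: 9.5, 13.5, 17.5, 21.5, 25.5, 29.5, 33.5, 37.5
Σfm = 23×9.5 + 28×13.5 + 35×17.5 + 22×21.5 + 16×25.5 + 14×29.5 + 16×33.5 + 11×37.5 = 3451.5
n = Σf = 165
Mean = 3451.5 / 165 = 20.9182

20.9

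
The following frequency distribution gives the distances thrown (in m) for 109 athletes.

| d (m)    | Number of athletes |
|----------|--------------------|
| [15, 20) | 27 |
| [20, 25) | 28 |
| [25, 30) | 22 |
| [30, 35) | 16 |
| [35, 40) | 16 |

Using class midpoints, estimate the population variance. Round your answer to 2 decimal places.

47.11

Midpoints: 17.5, 22.5, 27.5, 32.5, 37.5
n = 109, Σfm = 2827.5, mean = 25.9404
Σfm² = 78481.25
Σf(m − x̄)² = Σfm² − (Σfm)²/n = 78481.25 − 2827.5²/109 = 5134.8624
Population variance = 5134.8624 / 109 = 47.1088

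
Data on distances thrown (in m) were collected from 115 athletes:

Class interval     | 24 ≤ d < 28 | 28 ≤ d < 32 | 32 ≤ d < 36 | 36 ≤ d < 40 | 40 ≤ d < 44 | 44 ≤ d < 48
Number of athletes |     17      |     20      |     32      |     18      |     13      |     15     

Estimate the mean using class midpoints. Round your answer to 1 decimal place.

35.2

Midpoints: 26, 30, 34, 38, 42, 46
Σfm = 17×26 + 20×30 + 32×34 + 18×38 + 13×42 + 15×46 = 4050
n = Σf = 115
Mean = 4050 / 115 = 35.2174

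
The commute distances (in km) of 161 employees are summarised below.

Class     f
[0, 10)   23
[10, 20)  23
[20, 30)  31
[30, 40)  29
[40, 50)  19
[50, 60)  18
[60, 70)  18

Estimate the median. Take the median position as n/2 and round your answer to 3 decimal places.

Cumulative frequencies: 23, 46, 77, 106, 125, 143, 161
n = 161; position = n/2 = 80.5.
This falls in the class [30, 40): L = 30, F = 77, f = 29, h = 10.
Median ≈ 30 + ((80.5 − 77) / 29) × 10 = 31.2069

31.207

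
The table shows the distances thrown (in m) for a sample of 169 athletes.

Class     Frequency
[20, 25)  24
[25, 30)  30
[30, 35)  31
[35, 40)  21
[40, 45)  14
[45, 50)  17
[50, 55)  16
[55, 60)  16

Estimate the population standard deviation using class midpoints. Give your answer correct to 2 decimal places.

11.21

Midpoints: 22.5, 27.5, 32.5, 37.5, 42.5, 47.5, 52.5, 57.5
n = 169, Σfm = 6322.5, mean = 37.4112
Σfm² = 257756.25
Σf(m − x̄)² = Σfm² − (Σfm)²/n = 257756.25 − 6322.5²/169 = 21223.6686
Population variance = 21223.6686 / 169 = 125.5838
Standard deviation = √125.5838 = 11.2064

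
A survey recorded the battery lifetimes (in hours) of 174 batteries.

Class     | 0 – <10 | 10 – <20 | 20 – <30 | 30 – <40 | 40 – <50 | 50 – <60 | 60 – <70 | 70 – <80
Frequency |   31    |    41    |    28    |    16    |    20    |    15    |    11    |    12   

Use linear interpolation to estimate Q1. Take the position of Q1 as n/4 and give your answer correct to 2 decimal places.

Cumulative frequencies: 31, 72, 100, 116, 136, 151, 162, 174
n = 174; position = n/4 = 43.5.
This falls in the class 10 – <20: L = 10, F = 31, f = 41, h = 10.
Lower quartile ≈ 10 + ((43.5 − 31) / 41) × 10 = 13.0488

13.05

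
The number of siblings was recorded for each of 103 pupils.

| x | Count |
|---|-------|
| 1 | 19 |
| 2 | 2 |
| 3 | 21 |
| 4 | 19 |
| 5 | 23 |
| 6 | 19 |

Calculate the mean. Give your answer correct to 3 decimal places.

3.796

Values: 1, 2, 3, 4, 5, 6
Σfx = 19×1 + 2×2 + 21×3 + 19×4 + 23×5 + 19×6 = 391
n = Σf = 103
Mean = 391 / 103 = 3.7961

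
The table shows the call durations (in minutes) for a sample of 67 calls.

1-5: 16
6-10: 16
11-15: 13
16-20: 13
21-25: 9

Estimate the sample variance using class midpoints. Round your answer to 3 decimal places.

47.230

Midpoints: 3, 8, 13, 18, 23
n = 67, Σfm = 786, mean = 11.7313
Σfm² = 12338
Σf(m − x̄)² = Σfm² − (Σfm)²/n = 12338 − 786²/67 = 3117.1642
Sample variance = 3117.1642 / 66 = 47.2298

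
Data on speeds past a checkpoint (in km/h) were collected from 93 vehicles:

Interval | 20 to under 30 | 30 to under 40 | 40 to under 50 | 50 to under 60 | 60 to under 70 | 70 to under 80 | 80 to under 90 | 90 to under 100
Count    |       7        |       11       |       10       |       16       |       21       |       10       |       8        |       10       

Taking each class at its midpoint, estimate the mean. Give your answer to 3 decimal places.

Midpoints: 25, 35, 45, 55, 65, 75, 85, 95
Σfm = 7×25 + 11×35 + 10×45 + 16×55 + 21×65 + 10×75 + 8×85 + 10×95 = 5635
n = Σf = 93
Mean = 5635 / 93 = 60.5914

60.591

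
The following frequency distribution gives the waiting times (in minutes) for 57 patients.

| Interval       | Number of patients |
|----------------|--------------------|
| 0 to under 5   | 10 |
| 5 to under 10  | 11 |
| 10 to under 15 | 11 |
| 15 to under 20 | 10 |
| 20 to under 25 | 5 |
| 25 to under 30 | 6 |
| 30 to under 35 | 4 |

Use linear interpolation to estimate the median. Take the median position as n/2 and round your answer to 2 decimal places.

13.41

Cumulative frequencies: 10, 21, 32, 42, 47, 53, 57
n = 57; position = n/2 = 28.5.
This falls in the class 10 to under 15: L = 10, F = 21, f = 11, h = 5.
Median ≈ 10 + ((28.5 − 21) / 11) × 5 = 13.4091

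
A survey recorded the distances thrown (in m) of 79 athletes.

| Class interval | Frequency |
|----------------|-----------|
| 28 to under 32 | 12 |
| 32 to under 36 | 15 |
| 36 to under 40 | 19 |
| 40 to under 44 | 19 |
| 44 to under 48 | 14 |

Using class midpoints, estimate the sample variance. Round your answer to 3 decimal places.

Midpoints: 30, 34, 38, 42, 46
n = 79, Σfm = 3034, mean = 38.4051
Σfm² = 118716
Σf(m − x̄)² = Σfm² − (Σfm)²/n = 118716 − 3034²/79 = 2195.0380
Sample variance = 2195.0380 / 78 = 28.1415

28.142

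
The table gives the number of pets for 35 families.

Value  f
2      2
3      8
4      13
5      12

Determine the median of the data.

Cumulative frequencies: 2, 10, 23, 35
n = 35, so the median is the value in position (n+1)/2 = 18.
Position 18 falls at value 4.

4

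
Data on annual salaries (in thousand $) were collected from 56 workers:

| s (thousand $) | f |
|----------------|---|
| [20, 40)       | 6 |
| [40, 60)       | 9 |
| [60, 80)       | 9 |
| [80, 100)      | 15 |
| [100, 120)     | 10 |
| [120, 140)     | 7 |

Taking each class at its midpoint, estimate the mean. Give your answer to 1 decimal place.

Midpoints: 30, 50, 70, 90, 110, 130
Σfm = 6×30 + 9×50 + 9×70 + 15×90 + 10×110 + 7×130 = 4620
n = Σf = 56
Mean = 4620 / 56 = 82.5000

82.5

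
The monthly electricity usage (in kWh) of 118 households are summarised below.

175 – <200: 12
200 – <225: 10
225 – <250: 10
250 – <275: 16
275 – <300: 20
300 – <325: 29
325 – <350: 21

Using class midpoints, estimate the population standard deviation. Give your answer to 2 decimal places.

48.02

Midpoints: 187.5, 212.5, 237.5, 262.5, 287.5, 312.5, 337.5
n = 118, Σfm = 32850, mean = 278.3898
Σfm² = 9417187.5
Σf(m − x̄)² = Σfm² − (Σfm)²/n = 9417187.5 − 32850²/118 = 272081.5678
Population variance = 272081.5678 / 118 = 2305.7760
Standard deviation = √2305.7760 = 48.0185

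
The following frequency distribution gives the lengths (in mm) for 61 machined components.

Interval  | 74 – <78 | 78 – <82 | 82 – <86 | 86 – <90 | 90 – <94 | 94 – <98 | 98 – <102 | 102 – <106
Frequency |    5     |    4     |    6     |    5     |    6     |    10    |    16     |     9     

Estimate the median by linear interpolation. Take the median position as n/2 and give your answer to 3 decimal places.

95.800

Cumulative frequencies: 5, 9, 15, 20, 26, 36, 52, 61
n = 61; position = n/2 = 30.5.
This falls in the class 94 – <98: L = 94, F = 26, f = 10, h = 4.
Median ≈ 94 + ((30.5 − 26) / 10) × 4 = 95.8000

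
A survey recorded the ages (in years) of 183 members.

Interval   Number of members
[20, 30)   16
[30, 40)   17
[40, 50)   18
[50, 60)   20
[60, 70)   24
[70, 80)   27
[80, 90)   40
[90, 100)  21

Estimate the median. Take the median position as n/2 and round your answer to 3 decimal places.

Cumulative frequencies: 16, 33, 51, 71, 95, 122, 162, 183
n = 183; position = n/2 = 91.5.
This falls in the class [60, 70): L = 60, F = 71, f = 24, h = 10.
Median ≈ 60 + ((91.5 − 71) / 24) × 10 = 68.5417

68.542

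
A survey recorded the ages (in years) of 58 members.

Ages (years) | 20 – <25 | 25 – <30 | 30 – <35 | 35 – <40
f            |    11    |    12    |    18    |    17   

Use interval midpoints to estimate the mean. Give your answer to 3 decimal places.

Midpoints: 22.5, 27.5, 32.5, 37.5
Σfm = 11×22.5 + 12×27.5 + 18×32.5 + 17×37.5 = 1800
n = Σf = 58
Mean = 1800 / 58 = 31.0345

31.034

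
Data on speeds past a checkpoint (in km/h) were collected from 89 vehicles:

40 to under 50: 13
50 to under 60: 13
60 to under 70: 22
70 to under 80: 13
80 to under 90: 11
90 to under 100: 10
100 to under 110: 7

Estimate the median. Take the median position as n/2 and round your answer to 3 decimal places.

68.409

Cumulative frequencies: 13, 26, 48, 61, 72, 82, 89
n = 89; position = n/2 = 44.5.
This falls in the class 60 to under 70: L = 60, F = 26, f = 22, h = 10.
Median ≈ 60 + ((44.5 − 26) / 22) × 10 = 68.4091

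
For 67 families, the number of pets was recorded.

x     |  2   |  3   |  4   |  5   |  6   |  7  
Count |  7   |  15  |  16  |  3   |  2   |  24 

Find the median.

4

Cumulative frequencies: 7, 22, 38, 41, 43, 67
n = 67, so the median is the value in position (n+1)/2 = 34.
Position 34 falls at value 4.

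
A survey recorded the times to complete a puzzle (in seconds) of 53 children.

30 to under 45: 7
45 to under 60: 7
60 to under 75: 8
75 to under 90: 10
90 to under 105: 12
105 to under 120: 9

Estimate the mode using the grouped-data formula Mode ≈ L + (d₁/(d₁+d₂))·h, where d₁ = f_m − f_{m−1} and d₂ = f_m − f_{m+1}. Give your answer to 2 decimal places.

Modal class: 90 to under 105 (highest frequency 12).
d₁ = 12 − 10 = 2, d₂ = 12 − 9 = 3
Mode ≈ 90 + (2/(2+3)) × 15 = 90 + 6.0000 = 96.0000

96.00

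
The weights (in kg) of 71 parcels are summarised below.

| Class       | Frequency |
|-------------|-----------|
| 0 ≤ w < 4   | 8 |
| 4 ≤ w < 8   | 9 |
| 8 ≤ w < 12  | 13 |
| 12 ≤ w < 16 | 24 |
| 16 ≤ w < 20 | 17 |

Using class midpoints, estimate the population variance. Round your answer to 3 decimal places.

26.515

Midpoints: 2, 6, 10, 14, 18
n = 71, Σfm = 842, mean = 11.8592
Σfm² = 11868
Σf(m − x̄)² = Σfm² − (Σfm)²/n = 11868 − 842²/71 = 1882.5915
Population variance = 1882.5915 / 71 = 26.5154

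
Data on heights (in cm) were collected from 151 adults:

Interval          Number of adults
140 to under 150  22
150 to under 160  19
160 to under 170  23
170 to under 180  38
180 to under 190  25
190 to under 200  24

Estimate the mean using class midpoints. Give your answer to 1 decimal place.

171.4

Midpoints: 145, 155, 165, 175, 185, 195
Σfm = 22×145 + 19×155 + 23×165 + 38×175 + 25×185 + 24×195 = 25885
n = Σf = 151
Mean = 25885 / 151 = 171.4238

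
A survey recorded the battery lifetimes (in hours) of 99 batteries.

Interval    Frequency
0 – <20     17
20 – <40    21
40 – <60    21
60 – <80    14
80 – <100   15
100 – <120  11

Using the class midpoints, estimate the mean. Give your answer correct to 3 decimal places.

Midpoints: 10, 30, 50, 70, 90, 110
Σfm = 17×10 + 21×30 + 21×50 + 14×70 + 15×90 + 11×110 = 5390
n = Σf = 99
Mean = 5390 / 99 = 54.4444

54.444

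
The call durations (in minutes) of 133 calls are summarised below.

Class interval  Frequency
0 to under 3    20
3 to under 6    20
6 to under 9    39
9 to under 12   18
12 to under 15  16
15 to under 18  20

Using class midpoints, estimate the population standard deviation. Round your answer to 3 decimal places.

Midpoints: 1.5, 4.5, 7.5, 10.5, 13.5, 16.5
n = 133, Σfm = 1147.5, mean = 8.6278
Σfm² = 12989.25
Σf(m − x̄)² = Σfm² − (Σfm)²/n = 12989.25 − 1147.5²/133 = 3088.8271
Population variance = 3088.8271 / 133 = 23.2243
Standard deviation = √23.2243 = 4.8192

4.819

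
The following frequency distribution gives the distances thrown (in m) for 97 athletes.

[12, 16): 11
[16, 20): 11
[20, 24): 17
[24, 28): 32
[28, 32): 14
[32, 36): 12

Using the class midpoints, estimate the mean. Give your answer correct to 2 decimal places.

24.60

Midpoints: 14, 18, 22, 26, 30, 34
Σfm = 11×14 + 11×18 + 17×22 + 32×26 + 14×30 + 12×34 = 2386
n = Σf = 97
Mean = 2386 / 97 = 24.5979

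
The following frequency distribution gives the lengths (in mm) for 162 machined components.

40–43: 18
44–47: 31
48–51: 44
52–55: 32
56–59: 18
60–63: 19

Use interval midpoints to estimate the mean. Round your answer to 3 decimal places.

Midpoints: 41.5, 45.5, 49.5, 53.5, 57.5, 61.5
Σfm = 18×41.5 + 31×45.5 + 44×49.5 + 32×53.5 + 18×57.5 + 19×61.5 = 8251
n = Σf = 162
Mean = 8251 / 162 = 50.9321

50.932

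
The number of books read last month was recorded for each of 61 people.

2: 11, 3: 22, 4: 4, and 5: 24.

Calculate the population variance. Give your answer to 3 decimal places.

1.368

Values: 2, 3, 4, 5
n = 61, Σfx = 224, mean = 3.6721
Σfx² = 906
Σf(x − x̄)² = Σfx² − (Σfx)²/n = 906 − 224²/61 = 83.4426
Population variance = 83.4426 / 61 = 1.3679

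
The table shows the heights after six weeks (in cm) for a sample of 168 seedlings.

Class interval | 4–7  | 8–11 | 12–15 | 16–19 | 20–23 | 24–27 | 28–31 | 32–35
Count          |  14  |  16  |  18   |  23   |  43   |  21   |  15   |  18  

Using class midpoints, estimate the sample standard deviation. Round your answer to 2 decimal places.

Midpoints: 5.5, 9.5, 13.5, 17.5, 21.5, 25.5, 29.5, 33.5
n = 168, Σfm = 3380, mean = 20.1190
Σfm² = 78978
Σf(m − x̄)² = Σfm² − (Σfm)²/n = 78978 − 3380²/168 = 10975.6190
Sample variance = 10975.6190 / 167 = 65.7223
Standard deviation = √65.7223 = 8.1069

8.11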